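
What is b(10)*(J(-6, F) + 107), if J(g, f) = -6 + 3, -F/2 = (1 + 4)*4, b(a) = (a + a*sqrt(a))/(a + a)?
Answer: 52 + 52*sqrt(10) ≈ 216.44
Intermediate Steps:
b(a) = (a + a**(3/2))/(2*a) (b(a) = (a + a**(3/2))/((2*a)) = (a + a**(3/2))*(1/(2*a)) = (a + a**(3/2))/(2*a))
F = -40 (F = -2*(1 + 4)*4 = -10*4 = -2*20 = -40)
J(g, f) = -3
b(10)*(J(-6, F) + 107) = (1/2 + sqrt(10)/2)*(-3 + 107) = (1/2 + sqrt(10)/2)*104 = 52 + 52*sqrt(10)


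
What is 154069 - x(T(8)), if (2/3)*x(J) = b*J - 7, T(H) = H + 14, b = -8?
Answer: 308687/2 ≈ 1.5434e+5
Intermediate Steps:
T(H) = 14 + H
x(J) = -21/2 - 12*J (x(J) = 3*(-8*J - 7)/2 = 3*(-7 - 8*J)/2 = -21/2 - 12*J)
154069 - x(T(8)) = 154069 - (-21/2 - 12*(14 + 8)) = 154069 - (-21/2 - 12*22) = 154069 - (-21/2 - 264) = 154069 - 1*(-549/2) = 154069 + 549/2 = 308687/2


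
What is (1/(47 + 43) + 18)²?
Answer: 2627641/8100 ≈ 324.40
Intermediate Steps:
(1/(47 + 43) + 18)² = (1/90 + 18)² = (1621/90)² = 2627641/8100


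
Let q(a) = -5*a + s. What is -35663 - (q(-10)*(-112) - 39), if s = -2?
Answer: -30248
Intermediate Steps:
q(a) = -2 - 5*a (q(a) = -5*a - 2 = -2 - 5*a)
-35663 - (q(-10)*(-112) - 39) = -35663 - ((-2 - 5*(-10))*(-112) - 39) = -35663 - ((-2 + 50)*(-112) - 39) = -35663 - (48*(-112) - 39) = -35663 - (-5376 - 39) = -35663 - 1*(-5415) = -35663 + 5415 = -30248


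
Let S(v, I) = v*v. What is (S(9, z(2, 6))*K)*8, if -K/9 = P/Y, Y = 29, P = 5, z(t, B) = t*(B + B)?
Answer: -29160/29 ≈ -1005.5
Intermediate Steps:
z(t, B) = 2*B*t (z(t, B) = t*(2*B) = 2*B*t)
S(v, I) = v²
K = -45/29 ≈ -1.5517
(S(9, z(2, 6))*K)*8 = (9²*(-45/29))*8 = (81*(-45/29))*8 = -3645/29*8 = -29160/29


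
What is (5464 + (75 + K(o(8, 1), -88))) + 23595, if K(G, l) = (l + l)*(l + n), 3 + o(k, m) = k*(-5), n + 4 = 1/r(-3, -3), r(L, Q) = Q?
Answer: 136154/3 ≈ 45385.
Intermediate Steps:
n = -13/3 (n = -4 + 1/(-3) = -4 - ⅓ = -13/3 ≈ -4.3333)
o(k, m) = -3 - 5*k (o(k, m) = -3 + k*(-5) = -3 - 5*k)
K(G, l) = 2*l*(-13/3 + l) (K(G, l) = (l + l)*(l - 13/3) = (2*l)*(-13/3 + l) = 2*l*(-13/3 + l))
(5464 + (75 + K(o(8, 1), -88))) + 23595 = (5464 + (75 + (⅔)*(-88)*(-13 + 3*(-88)))) + 23595 = (5464 + (75 + (⅔)*(-88)*(-13 - 264))) + 23595 = (5464 + (75 + (⅔)*(-88)*(-277))) + 23595 = (5464 + (75 + 48752/3)) + 23595 = (5464 + 48977/3) + 23595 = 65369/3 + 23595 = 136154/3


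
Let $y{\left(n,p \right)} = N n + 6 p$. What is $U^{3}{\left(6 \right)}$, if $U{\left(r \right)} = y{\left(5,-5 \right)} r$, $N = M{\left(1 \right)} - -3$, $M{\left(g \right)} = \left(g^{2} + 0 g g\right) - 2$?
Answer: $-1728000$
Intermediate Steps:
$M{\left(g \right)} = -2 + g^{2}$ ($M{\left(g \right)} = \left(g^{2} + 0 g\right) - 2 = \left(g^{2} + 0\right) - 2 = g^{2} - 2 = -2 + g^{2}$)
$N = 2$ ($N = \left(-2 + 1^{2}\right) - -3 = \left(-2 + 1\right) + 3 = -1 + 3 = 2$)
$y{\left(n,p \right)} = 2 n + 6 p$
$U{\left(r \right)} = - 20 r$ ($U{\left(r \right)} = \left(2 \cdot 5 + 6 \left(-5\right)\right) r = \left(10 - 30\right) r = - 20 r$)
$U^{3}{\left(6 \right)} = \left(\left(-20\right) 6\right)^{3} = \left(-120\right)^{3} = -1728000$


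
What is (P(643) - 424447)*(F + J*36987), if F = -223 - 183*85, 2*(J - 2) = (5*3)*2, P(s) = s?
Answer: -259792275804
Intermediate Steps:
J = 17 (J = 2 + ((5*3)*2)/2 = 2 + (15*2)/2 = 2 + (½)*30 = 2 + 15 = 17)
F = -15778 (F = -223 - 15555 = -15778)
(P(643) - 424447)*(F + J*36987) = (643 - 424447)*(-15778 + 17*36987) = -423804*(-15778 + 628779) = -423804*613001 = -259792275804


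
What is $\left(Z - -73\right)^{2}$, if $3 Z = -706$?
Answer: $\frac{237169}{9} \approx 26352.0$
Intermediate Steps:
$Z = - \frac{706}{3}$ ($Z = \frac{1}{3} \left(-706\right) = - \frac{706}{3} \approx -235.33$)
$\left(Z - -73\right)^{2} = \left(- \frac{706}{3} - -73\right)^{2} = \left(- \frac{706}{3} + \left(-177 + 250\right)\right)^{2} = \left(- \frac{706}{3} + 73\right)^{2} = \left(- \frac{487}{3}\right)^{2} = \frac{237169}{9}$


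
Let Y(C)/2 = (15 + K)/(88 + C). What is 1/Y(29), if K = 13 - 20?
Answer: 117/16 ≈ 7.3125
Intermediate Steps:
K = -7
Y(C) = 16/(88 + C) (Y(C) = 2*((15 - 7)/(88 + C)) = 2*(8/(88 + C)) = 16/(88 + C))
1/Y(29) = 1/(16/(88 + 29)) = 1/(16/117) = 117/16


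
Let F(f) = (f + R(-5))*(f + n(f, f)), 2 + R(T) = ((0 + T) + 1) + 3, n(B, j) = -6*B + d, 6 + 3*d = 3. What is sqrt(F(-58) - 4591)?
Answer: 2*I*sqrt(5555) ≈ 149.06*I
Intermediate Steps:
d = -1 (d = -2 + (1/3)*3 = -2 + 1 = -1)
n(B, j) = -1 - 6*B (n(B, j) = -6*B - 1 = -1 - 6*B)
R(T) = 2 + T (R(T) = -2 + (((0 + T) + 1) + 3) = -2 + ((T + 1) + 3) = -2 + ((1 + T) + 3) = -2 + (4 + T) = 2 + T)
F(f) = (-1 - 5*f)*(-3 + f) (F(f) = (f + (2 - 5))*(f + (-1 - 6*f)) = (f - 3)*(-1 - 5*f) = (-3 + f)*(-1 - 5*f) = (-1 - 5*f)*(-3 + f))
sqrt(F(-58) - 4591) = sqrt((3 - 5*(-58)**2 + 14*(-58)) - 4591) = sqrt((3 - 5*3364 - 812) - 4591) = sqrt((3 - 16820 - 812) - 4591) = sqrt(-17629 - 4591) = sqrt(-22220) = 2*I*sqrt(5555)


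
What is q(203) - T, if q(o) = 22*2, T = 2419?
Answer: -2375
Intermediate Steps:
q(o) = 44
q(203) - T = 44 - 1*2419 = 44 - 2419 = -2375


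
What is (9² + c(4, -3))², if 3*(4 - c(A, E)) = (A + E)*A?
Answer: 63001/9 ≈ 7000.1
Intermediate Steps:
c(A, E) = 4 - A*(A + E)/3 (c(A, E) = 4 - (A + E)*A/3 = 4 - A*(A + E)/3)
(9² + c(4, -3))² = (9² + (4 - ⅓*4² - ⅓*4*(-3)))² = (81 + (4 - ⅓*16 + 4))² = (81 + (4 - 16/3 + 4))² = (81 + 8/3)² = (251/3)² = 63001/9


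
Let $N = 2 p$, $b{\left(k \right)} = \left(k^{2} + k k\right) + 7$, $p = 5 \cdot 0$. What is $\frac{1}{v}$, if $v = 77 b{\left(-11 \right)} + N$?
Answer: $\frac{1}{19173} \approx 5.2157 \cdot 10^{-5}$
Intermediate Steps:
$p = 0$
$b{\left(k \right)} = 7 + 2 k^{2}$ ($b{\left(k \right)} = \left(k^{2} + k^{2}\right) + 7 = 2 k^{2} + 7 = 7 + 2 k^{2}$)
$N = 0$ ($N = 2 \cdot 0 = 0$)
$v = 19173$ ($v = 77 \left(7 + 2 \left(-11\right)^{2}\right) + 0 = 77 \left(7 + 2 \cdot 121\right) + 0 = 77 \left(7 + 242\right) + 0 = 77 \cdot 249 + 0 = 19173 + 0 = 19173$)
$\frac{1}{v} = \frac{1}{19173}$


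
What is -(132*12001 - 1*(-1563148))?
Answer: -3147280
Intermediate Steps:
-(132*12001 - 1*(-1563148)) = -(1584132 + 1563148) = -1*3147280 = -3147280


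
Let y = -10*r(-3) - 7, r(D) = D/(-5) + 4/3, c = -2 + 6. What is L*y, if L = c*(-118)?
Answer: 37288/3 ≈ 12429.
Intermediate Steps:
c = 4
r(D) = 4/3 - D/5 (r(D) = D*(-⅕) + 4*(⅓) = -D/5 + 4/3 = 4/3 - D/5)
L = -472 (L = 4*(-118) = -472)
y = -79/3 (y = -10*(4/3 - ⅕*(-3)) - 7 = -10*(4/3 + ⅗) - 7 = -10*29/15 - 7 = -58/3 - 7 = -79/3 ≈ -26.333)
L*y = -472*(-79/3) = 37288/3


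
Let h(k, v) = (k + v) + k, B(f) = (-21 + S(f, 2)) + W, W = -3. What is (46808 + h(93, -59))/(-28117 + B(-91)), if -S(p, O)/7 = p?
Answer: -5215/3056 ≈ -1.7065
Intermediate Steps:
S(p, O) = -7*p
B(f) = -24 - 7*f (B(f) = (-21 - 7*f) - 3 = -24 - 7*f)
h(k, v) = v + 2*k
(46808 + h(93, -59))/(-28117 + B(-91)) = (46808 + (-59 + 2*93))/(-28117 + (-24 - 7*(-91))) = (46808 + (-59 + 186))/(-28117 + (-24 + 637)) = (46808 + 127)/(-28117 + 613) = 46935/(-27504) = 46935*(-1/27504) = -5215/3056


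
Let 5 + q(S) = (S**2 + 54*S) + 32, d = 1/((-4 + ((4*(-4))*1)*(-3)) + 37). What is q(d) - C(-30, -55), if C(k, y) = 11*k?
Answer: 2346652/6561 ≈ 357.67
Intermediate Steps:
d = 1/81 (d = 1/((-4 - 16*1*(-3)) + 37) = 1/((-4 - 16*(-3)) + 37) = 1/((-4 + 48) + 37) = 1/(44 + 37) = 1/81 ≈ 0.012346)
q(S) = 27 + S**2 + 54*S (q(S) = -5 + ((S**2 + 54*S) + 32) = -5 + (32 + S**2 + 54*S) = 27 + S**2 + 54*S)
q(d) - C(-30, -55) = (27 + (1/81)**2 + 54*(1/81)) - 11*(-30) = (27 + 1/6561 + 2/3) - 1*(-330) = 181522/6561 + 330 = 2346652/6561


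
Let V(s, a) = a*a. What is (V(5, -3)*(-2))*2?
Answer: -36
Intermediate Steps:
V(s, a) = a²
(V(5, -3)*(-2))*2 = ((-3)²*(-2))*2 = (9*(-2))*2 = -18*2 = -36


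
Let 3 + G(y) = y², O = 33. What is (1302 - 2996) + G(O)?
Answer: -608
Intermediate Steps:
G(y) = -3 + y²
(1302 - 2996) + G(O) = (1302 - 2996) + (-3 + 33²) = -1694 + (-3 + 1089) = -1694 + 1086 = -608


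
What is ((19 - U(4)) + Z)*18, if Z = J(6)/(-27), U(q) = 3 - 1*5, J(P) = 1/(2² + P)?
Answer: 5669/15 ≈ 377.93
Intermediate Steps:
J(P) = 1/(4 + P)
U(q) = -2 (U(q) = 3 - 5 = -2)
Z = -1/270 (Z = 1/((4 + 6)*(-27)) = -1/27/10 = (⅒)*(-1/27) = -1/270 ≈ -0.0037037)
((19 - U(4)) + Z)*18 = ((19 - 1*(-2)) - 1/270)*18 = ((19 + 2) - 1/270)*18 = (21 - 1/270)*18 = (5669/270)*18 = 5669/15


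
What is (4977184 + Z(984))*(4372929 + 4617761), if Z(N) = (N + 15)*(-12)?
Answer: 44640538025240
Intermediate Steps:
Z(N) = -180 - 12*N (Z(N) = (15 + N)*(-12) = -180 - 12*N)
(4977184 + Z(984))*(4372929 + 4617761) = (4977184 + (-180 - 12*984))*(4372929 + 4617761) = (4977184 + (-180 - 11808))*8990690 = (4977184 - 11988)*8990690 = 4965196*8990690 = 44640538025240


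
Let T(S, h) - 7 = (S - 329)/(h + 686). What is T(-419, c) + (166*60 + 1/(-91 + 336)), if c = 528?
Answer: 1482151382/148715 ≈ 9966.4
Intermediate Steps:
T(S, h) = 7 + (-329 + S)/(686 + h) (T(S, h) = 7 + (S - 329)/(h + 686) = 7 + (-329 + S)/(686 + h))
T(-419, c) + (166*60 + 1/(-91 + 336)) = (4473 - 419 + 7*528)/(686 + 528) + (166*60 + 1/(-91 + 336)) = (4473 - 419 + 3696)/1214 + (9960 + 1/245) = (1/1214)*7750 + (9960 + 1/245) = 3875/607 + 2440201/245 = 1482151382/148715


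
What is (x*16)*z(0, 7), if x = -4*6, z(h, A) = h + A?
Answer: -2688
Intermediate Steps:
z(h, A) = A + h
x = -24
(x*16)*z(0, 7) = (-24*16)*(7 + 0) = -384*7 = -2688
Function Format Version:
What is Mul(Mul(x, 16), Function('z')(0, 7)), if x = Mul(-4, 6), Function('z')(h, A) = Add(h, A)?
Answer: -2688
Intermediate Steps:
Function('z')(h, A) = Add(A, h)
x = -24
Mul(Mul(x, 16), Function('z')(0, 7)) = Mul(Mul(-24, 16), Add(7, 0)) = Mul(-384, 7) = -2688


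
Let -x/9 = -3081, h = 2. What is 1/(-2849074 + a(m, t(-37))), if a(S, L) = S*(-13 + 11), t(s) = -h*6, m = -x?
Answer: -1/2793616 ≈ -3.5796e-7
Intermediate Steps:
x = 27729 (x = -9*(-3081) = 27729)
m = -27729 (m = -1*27729 = -27729)
t(s) = -12 (t(s) = -2*6 = -1*12 = -12)
a(S, L) = -2*S (a(S, L) = S*(-2) = -2*S)
1/(-2849074 + a(m, t(-37))) = 1/(-2849074 - 2*(-27729)) = 1/(-2849074 + 55458) = 1/(-2793616) = -1/2793616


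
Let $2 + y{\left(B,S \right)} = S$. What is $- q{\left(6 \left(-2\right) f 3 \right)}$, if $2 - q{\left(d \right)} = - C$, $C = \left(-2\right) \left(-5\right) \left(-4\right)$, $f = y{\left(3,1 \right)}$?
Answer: $38$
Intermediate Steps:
$y{\left(B,S \right)} = -2 + S$
$f = -1$ ($f = -2 + 1 = -1$)
$C = -40$ ($C = 10 \left(-4\right) = -40$)
$q{\left(d \right)} = -38$ ($q{\left(d \right)} = 2 - \left(-1\right) \left(-40\right) = 2 - 40 = -38$)
$- q{\left(6 \left(-2\right) f 3 \right)} = \left(-1\right) \left(-38\right) = 38$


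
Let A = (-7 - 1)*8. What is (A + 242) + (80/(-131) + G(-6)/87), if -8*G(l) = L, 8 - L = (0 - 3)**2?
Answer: 16173779/91176 ≈ 177.39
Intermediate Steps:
L = -1 (L = 8 - (0 - 3)**2 = 8 - 1*(-3)**2 = 8 - 1*9 = 8 - 9 = -1)
G(l) = 1/8 (G(l) = -1/8*(-1) = 1/8)
A = -64 (A = -8*8 = -64)
(A + 242) + (80/(-131) + G(-6)/87) = (-64 + 242) + (80/(-131) + (1/8)/87) = 178 + (80*(-1/131) + (1/8)*(1/87)) = 178 + (-80/131 + 1/696) = 178 - 55549/91176 = 16173779/91176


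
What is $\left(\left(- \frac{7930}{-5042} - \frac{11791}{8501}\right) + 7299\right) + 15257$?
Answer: $\frac{483402091030}{21431021} \approx 22556.0$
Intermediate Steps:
$\left(\left(- \frac{7930}{-5042} - \frac{11791}{8501}\right) + 7299\right) + 15257 = \left(\left(\left(-7930\right) \left(- \frac{1}{5042}\right) - \frac{11791}{8501}\right) + 7299\right) + 15257 = \left(\left(\frac{3965}{2521} - \frac{11791}{8501}\right) + 7299\right) + 15257 = \left(\frac{3981354}{21431021} + 7299\right) + 15257 = \frac{156429003633}{21431021} + 15257 = \frac{483402091030}{21431021}$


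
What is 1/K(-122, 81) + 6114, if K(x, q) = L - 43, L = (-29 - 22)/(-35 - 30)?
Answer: 16776751/2744 ≈ 6114.0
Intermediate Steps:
L = 51/65 (L = -51/(-65) = -51*(-1/65) = 51/65 ≈ 0.78462)
K(x, q) = -2744/65 (K(x, q) = 51/65 - 43 = -2744/65)
1/K(-122, 81) + 6114 = 1/(-2744/65) + 6114 = -65/2744 + 6114 = 16776751/2744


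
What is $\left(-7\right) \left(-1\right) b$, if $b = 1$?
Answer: $7$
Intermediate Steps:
$\left(-7\right) \left(-1\right) b = \left(-7\right) \left(-1\right) 1 = 7 \cdot 1 = 7$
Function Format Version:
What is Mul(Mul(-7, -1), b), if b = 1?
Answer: 7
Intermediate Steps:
Mul(Mul(-7, -1), b) = Mul(Mul(-7, -1), 1) = Mul(7, 1) = 7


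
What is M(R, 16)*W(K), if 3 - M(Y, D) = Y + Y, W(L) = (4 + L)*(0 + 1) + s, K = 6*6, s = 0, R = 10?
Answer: -680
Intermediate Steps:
K = 36
W(L) = 4 + L (W(L) = (4 + L)*(0 + 1) + 0 = (4 + L)*1 + 0 = (4 + L) + 0 = 4 + L)
M(Y, D) = 3 - 2*Y (M(Y, D) = 3 - (Y + Y) = 3 - 2*Y)
M(R, 16)*W(K) = (3 - 2*10)*(4 + 36) = (3 - 20)*40 = -17*40 = -680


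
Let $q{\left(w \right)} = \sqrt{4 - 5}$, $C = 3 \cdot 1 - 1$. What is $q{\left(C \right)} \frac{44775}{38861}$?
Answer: $\frac{44775 i}{38861} \approx 1.1522 i$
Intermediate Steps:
$C = 2$ ($C = 3 - 1 = 2$)
$q{\left(w \right)} = i$ ($q{\left(w \right)} = \sqrt{-1} = i$)
$q{\left(C \right)} \frac{44775}{38861} = i \frac{44775}{38861} = \frac{44775 i}{38861}$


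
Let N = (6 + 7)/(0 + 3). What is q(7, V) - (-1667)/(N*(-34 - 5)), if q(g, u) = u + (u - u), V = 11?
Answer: 192/169 ≈ 1.1361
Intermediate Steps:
N = 13/3 ≈ 4.3333
q(g, u) = u (q(g, u) = u + 0 = u)
q(7, V) - (-1667)/(N*(-34 - 5)) = 11 - (-1667)/(13*(-34 - 5)/3) = 11 - (-1667)/((13/3)*(-39)) = 11 - (-1667)/(-169) = 11 - (-1667)*(-1)/169 = 11 - 1*1667/169 = 11 - 1667/169 = 192/169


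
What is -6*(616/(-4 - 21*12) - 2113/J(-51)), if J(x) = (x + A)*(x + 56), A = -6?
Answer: -45671/1520 ≈ -30.047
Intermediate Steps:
J(x) = (-6 + x)*(56 + x) (J(x) = (x - 6)*(x + 56) = (-6 + x)*(56 + x))
-6*(616/(-4 - 21*12) - 2113/J(-51)) = -6*(616/(-4 - 21*12) - 2113/(-336 + (-51)² + 50*(-51))) = -6*(616/(-4 - 252) - 2113/(-336 + 2601 - 2550)) = -6*(616/(-256) - 2113/(-285)) = -6*(616*(-1/256) - 2113*(-1/285)) = -6*(-77/32 + 2113/285) = -6*45671/9120 = -45671/1520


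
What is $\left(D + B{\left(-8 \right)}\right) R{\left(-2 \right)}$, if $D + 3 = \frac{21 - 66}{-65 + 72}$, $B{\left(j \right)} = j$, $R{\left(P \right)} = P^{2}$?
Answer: $- \frac{488}{7} \approx -69.714$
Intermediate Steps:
$D = - \frac{66}{7}$ ($D = -3 + \frac{21 - 66}{-65 + 72} = -3 - \frac{45}{7} = - \frac{66}{7} \approx -9.4286$)
$\left(D + B{\left(-8 \right)}\right) R{\left(-2 \right)} = \left(- \frac{66}{7} - 8\right) \left(-2\right)^{2} = \left(- \frac{122}{7}\right) 4 = - \frac{488}{7}$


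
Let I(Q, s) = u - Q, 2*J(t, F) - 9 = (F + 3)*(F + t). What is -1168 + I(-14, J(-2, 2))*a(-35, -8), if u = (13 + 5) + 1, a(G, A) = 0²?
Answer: -1168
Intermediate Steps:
a(G, A) = 0
u = 19 (u = 18 + 1 = 19)
J(t, F) = 9/2 + (3 + F)*(F + t)/2 (J(t, F) = 9/2 + ((F + 3)*(F + t))/2 = 9/2 + ((3 + F)*(F + t))/2 = 9/2 + (3 + F)*(F + t)/2)
I(Q, s) = 19 - Q
-1168 + I(-14, J(-2, 2))*a(-35, -8) = -1168 + (19 - 1*(-14))*0 = -1168 + (19 + 14)*0 = -1168 + 33*0 = -1168 + 0 = -1168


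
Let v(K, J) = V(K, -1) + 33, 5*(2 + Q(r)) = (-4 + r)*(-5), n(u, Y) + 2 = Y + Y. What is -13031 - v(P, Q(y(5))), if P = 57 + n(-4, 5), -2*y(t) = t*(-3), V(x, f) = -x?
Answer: -12999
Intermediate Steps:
n(u, Y) = -2 + 2*Y (n(u, Y) = -2 + (Y + Y) = -2 + 2*Y)
y(t) = 3*t/2 (y(t) = -t*(-3)/2 = -(-3)*t/2 = 3*t/2)
P = 65 (P = 57 + (-2 + 2*5) = 57 + (-2 + 10) = 57 + 8 = 65)
Q(r) = 2 - r (Q(r) = -2 + ((-4 + r)*(-5))/5 = -2 + (20 - 5*r)/5 = -2 + (4 - r) = 2 - r)
v(K, J) = 33 - K (v(K, J) = -K + 33 = 33 - K)
-13031 - v(P, Q(y(5))) = -13031 - (33 - 1*65) = -13031 - (33 - 65) = -13031 - 1*(-32) = -13031 + 32 = -12999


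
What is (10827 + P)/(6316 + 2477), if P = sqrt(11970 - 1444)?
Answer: 1203/977 + sqrt(10526)/8793 ≈ 1.2430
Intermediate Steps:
P = sqrt(10526) ≈ 102.60
(10827 + P)/(6316 + 2477) = (10827 + sqrt(10526))/(6316 + 2477) = (10827 + sqrt(10526))/8793 = (10827 + sqrt(10526))*(1/8793) = 1203/977 + sqrt(10526)/8793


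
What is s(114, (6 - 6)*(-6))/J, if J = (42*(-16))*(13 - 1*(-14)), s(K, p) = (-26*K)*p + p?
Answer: 0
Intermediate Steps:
s(K, p) = p - 26*K*p (s(K, p) = -26*K*p + p = p - 26*K*p)
J = -18144 (J = -672*(13 + 14) = -672*27 = -18144)
s(114, (6 - 6)*(-6))/J = (((6 - 6)*(-6))*(1 - 26*114))/(-18144) = ((0*(-6))*(1 - 2964))*(-1/18144) = (0*(-2963))*(-1/18144) = 0*(-1/18144) = 0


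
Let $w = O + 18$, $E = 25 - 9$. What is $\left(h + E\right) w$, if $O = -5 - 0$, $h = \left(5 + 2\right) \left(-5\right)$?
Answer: $-247$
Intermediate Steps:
$E = 16$
$h = -35$ ($h = 7 \left(-5\right) = -35$)
$O = -5$ ($O = -5 + 0 = -5$)
$w = 13$ ($w = -5 + 18 = 13$)
$\left(h + E\right) w = \left(-35 + 16\right) 13 = \left(-19\right) 13 = -247$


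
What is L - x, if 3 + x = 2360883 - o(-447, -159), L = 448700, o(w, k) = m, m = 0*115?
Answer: -1912180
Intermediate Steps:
m = 0
o(w, k) = 0
x = 2360880 (x = -3 + (2360883 - 1*0) = -3 + (2360883 + 0) = -3 + 2360883 = 2360880)
L - x = 448700 - 1*2360880 = 448700 - 2360880 = -1912180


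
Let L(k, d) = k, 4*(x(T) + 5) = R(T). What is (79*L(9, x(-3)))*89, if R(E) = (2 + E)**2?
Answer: 63279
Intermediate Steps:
x(T) = -5 + (2 + T)**2/4
(79*L(9, x(-3)))*89 = (79*9)*89 = 711*89 = 63279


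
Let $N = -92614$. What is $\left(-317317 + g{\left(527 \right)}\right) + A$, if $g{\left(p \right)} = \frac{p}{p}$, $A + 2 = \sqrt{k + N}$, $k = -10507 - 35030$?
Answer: $-317318 + i \sqrt{138151} \approx -3.1732 \cdot 10^{5} + 371.69 i$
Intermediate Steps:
$k = -45537$ ($k = -10507 - 35030 = -45537$)
$A = -2 + i \sqrt{138151}$ ($A = -2 + \sqrt{-45537 - 92614} = -2 + \sqrt{-138151} = -2 + i \sqrt{138151} \approx -2.0 + 371.69 i$)
$g{\left(p \right)} = 1$
$\left(-317317 + g{\left(527 \right)}\right) + A = \left(-317317 + 1\right) - \left(2 - i \sqrt{138151}\right) = -317316 - \left(2 - i \sqrt{138151}\right) = -317318 + i \sqrt{138151}$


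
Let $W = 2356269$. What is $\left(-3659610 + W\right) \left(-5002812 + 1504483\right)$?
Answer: $4559515617189$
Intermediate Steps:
$\left(-3659610 + W\right) \left(-5002812 + 1504483\right) = \left(-3659610 + 2356269\right) \left(-5002812 + 1504483\right) = \left(-1303341\right) \left(-3498329\right) = 4559515617189$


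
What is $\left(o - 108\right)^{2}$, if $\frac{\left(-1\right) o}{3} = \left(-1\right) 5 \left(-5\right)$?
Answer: $33489$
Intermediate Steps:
$o = -75$ ($o = - 3 \left(-1\right) 5 \left(-5\right) = - 3 \left(\left(-5\right) \left(-5\right)\right) = \left(-3\right) 25 = -75$)
$\left(o - 108\right)^{2} = \left(-75 - 108\right)^{2} = \left(-183\right)^{2} = 33489$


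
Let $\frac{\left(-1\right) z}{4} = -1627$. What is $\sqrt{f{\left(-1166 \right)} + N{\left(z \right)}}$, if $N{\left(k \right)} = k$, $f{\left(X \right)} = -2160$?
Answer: $2 \sqrt{1087} \approx 65.939$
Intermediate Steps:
$z = 6508$ ($z = \left(-4\right) \left(-1627\right) = 6508$)
$\sqrt{f{\left(-1166 \right)} + N{\left(z \right)}} = \sqrt{-2160 + 6508} = \sqrt{4348} = 2 \sqrt{1087}$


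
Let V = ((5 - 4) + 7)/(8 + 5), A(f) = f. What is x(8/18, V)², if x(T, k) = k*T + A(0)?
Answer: 1024/13689 ≈ 0.074805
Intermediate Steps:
V = 8/13 (V = (1 + 7)/13 = 8*(1/13) = 8/13 ≈ 0.61539)
x(T, k) = T*k (x(T, k) = k*T + 0 = T*k + 0 = T*k)
x(8/18, V)² = ((8/18)*(8/13))² = ((8*(1/18))*(8/13))² = ((4/9)*(8/13))² = (32/117)² = 1024/13689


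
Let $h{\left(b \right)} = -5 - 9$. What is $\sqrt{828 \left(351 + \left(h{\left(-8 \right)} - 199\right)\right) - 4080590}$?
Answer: $i \sqrt{3966326} \approx 1991.6 i$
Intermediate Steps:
$h{\left(b \right)} = -14$
$\sqrt{828 \left(351 + \left(h{\left(-8 \right)} - 199\right)\right) - 4080590} = \sqrt{828 \left(351 - 213\right) - 4080590} = \sqrt{828 \cdot 138 - 4080590} = \sqrt{114264 - 4080590} = \sqrt{-3966326} = i \sqrt{3966326}$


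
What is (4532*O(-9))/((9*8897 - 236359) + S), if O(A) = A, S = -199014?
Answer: 927/8075 ≈ 0.11480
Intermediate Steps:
(4532*O(-9))/((9*8897 - 236359) + S) = (4532*(-9))/((9*8897 - 236359) - 199014) = -40788/((80073 - 236359) - 199014) = -40788/(-156286 - 199014) = -40788/(-355300) = -40788*(-1/355300) = 927/8075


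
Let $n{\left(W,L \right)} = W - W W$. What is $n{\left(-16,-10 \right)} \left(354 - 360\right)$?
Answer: $1632$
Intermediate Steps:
$n{\left(W,L \right)} = W - W^{2}$
$n{\left(-16,-10 \right)} \left(354 - 360\right) = - 16 \left(1 - -16\right) \left(354 - 360\right) = - 16 \left(1 + 16\right) \left(-6\right) = \left(-16\right) 17 \left(-6\right) = \left(-272\right) \left(-6\right) = 1632$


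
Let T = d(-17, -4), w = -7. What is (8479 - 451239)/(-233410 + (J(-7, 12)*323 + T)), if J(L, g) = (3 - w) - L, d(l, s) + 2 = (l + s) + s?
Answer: 221380/113973 ≈ 1.9424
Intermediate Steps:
d(l, s) = -2 + l + 2*s (d(l, s) = -2 + ((l + s) + s) = -2 + (l + 2*s) = -2 + l + 2*s)
T = -27 (T = -2 - 17 + 2*(-4) = -2 - 17 - 8 = -27)
J(L, g) = 10 - L (J(L, g) = (3 - 1*(-7)) - L = (3 + 7) - L = 10 - L)
(8479 - 451239)/(-233410 + (J(-7, 12)*323 + T)) = (8479 - 451239)/(-233410 + ((10 - 1*(-7))*323 - 27)) = -442760/(-233410 + ((10 + 7)*323 - 27)) = -442760/(-233410 + (17*323 - 27)) = -442760/(-233410 + (5491 - 27)) = -442760/(-233410 + 5464) = -442760/(-227946) = -442760*(-1/227946) = 221380/113973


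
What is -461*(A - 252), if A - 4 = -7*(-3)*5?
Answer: 65923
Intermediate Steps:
A = 109 (A = 4 - 7*(-3)*5 = 4 + 21*5 = 4 + 105 = 109)
-461*(A - 252) = -461*(109 - 252) = -461*(-143) = 65923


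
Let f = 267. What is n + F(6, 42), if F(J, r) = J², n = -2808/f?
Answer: 2268/89 ≈ 25.483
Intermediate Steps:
n = -936/89 (n = -2808/267 = -2808*1/267 = -936/89 ≈ -10.517)
n + F(6, 42) = -936/89 + 6² = -936/89 + 36 = 2268/89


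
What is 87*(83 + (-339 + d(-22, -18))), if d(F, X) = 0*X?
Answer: -22272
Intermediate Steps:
d(F, X) = 0
87*(83 + (-339 + d(-22, -18))) = 87*(83 + (-339 + 0)) = 87*(83 - 339) = 87*(-256) = -22272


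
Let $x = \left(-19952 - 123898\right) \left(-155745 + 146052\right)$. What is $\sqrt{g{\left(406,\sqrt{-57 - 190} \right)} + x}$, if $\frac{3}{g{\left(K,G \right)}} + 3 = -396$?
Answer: $\frac{\sqrt{24664445766317}}{133} \approx 37341.0$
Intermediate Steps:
$g{\left(K,G \right)} = - \frac{1}{133}$ ($g{\left(K,G \right)} = \frac{3}{-3 - 396} = \frac{3}{-399} = 3 \left(- \frac{1}{399}\right) = - \frac{1}{133}$)
$x = 1394338050$ ($x = \left(-143850\right) \left(-9693\right) = 1394338050$)
$\sqrt{g{\left(406,\sqrt{-57 - 190} \right)} + x} = \sqrt{- \frac{1}{133} + 1394338050} = \sqrt{\frac{185446960649}{133}} = \frac{\sqrt{24664445766317}}{133}$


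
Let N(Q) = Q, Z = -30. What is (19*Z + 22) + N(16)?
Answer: -532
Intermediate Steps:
(19*Z + 22) + N(16) = (19*(-30) + 22) + 16 = (-570 + 22) + 16 = -548 + 16 = -532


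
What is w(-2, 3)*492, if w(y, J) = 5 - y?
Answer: 3444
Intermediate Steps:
w(-2, 3)*492 = (5 - 1*(-2))*492 = (5 + 2)*492 = 7*492 = 3444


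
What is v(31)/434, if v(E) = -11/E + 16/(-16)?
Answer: -3/961 ≈ -0.0031217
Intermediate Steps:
v(E) = -1 - 11/E (v(E) = -11/E + 16*(-1/16) = -11/E - 1 = -1 - 11/E)
v(31)/434 = ((-11 - 1*31)/31)/434 = ((-11 - 31)/31)*(1/434) = ((1/31)*(-42))*(1/434) = -42/31*1/434 = -3/961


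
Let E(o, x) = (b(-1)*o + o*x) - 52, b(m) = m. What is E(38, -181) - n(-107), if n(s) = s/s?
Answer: -6969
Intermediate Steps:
E(o, x) = -52 - o + o*x (E(o, x) = (-o + o*x) - 52 = -52 - o + o*x)
n(s) = 1
E(38, -181) - n(-107) = (-52 - 1*38 + 38*(-181)) - 1*1 = (-52 - 38 - 6878) - 1 = -6968 - 1 = -6969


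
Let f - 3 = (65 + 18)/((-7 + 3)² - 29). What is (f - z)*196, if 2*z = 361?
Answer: -468538/13 ≈ -36041.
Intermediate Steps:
z = 361/2 (z = (½)*361 = 361/2 ≈ 180.50)
f = -44/13 (f = 3 + (65 + 18)/((-7 + 3)² - 29) = 3 + 83/((-4)² - 29) = 3 + 83/(16 - 29) = 3 + 83/(-13) = 3 + 83*(-1/13) = 3 - 83/13 = -44/13 ≈ -3.3846)
(f - z)*196 = (-44/13 - 1*361/2)*196 = (-44/13 - 361/2)*196 = -4781/26*196 = -468538/13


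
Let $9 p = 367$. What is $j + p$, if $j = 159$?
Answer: $\frac{1798}{9} \approx 199.78$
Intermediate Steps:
$p = \frac{367}{9}$ ($p = \frac{1}{9} \cdot 367 = \frac{367}{9} \approx 40.778$)
$j + p = 159 + \frac{367}{9} = \frac{1798}{9}$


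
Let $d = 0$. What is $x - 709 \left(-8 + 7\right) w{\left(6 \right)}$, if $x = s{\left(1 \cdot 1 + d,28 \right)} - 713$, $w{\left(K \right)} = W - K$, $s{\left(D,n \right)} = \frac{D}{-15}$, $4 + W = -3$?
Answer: $- \frac{148951}{15} \approx -9930.1$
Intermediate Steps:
$W = -7$ ($W = -4 - 3 = -7$)
$s{\left(D,n \right)} = - \frac{D}{15}$ ($s{\left(D,n \right)} = D \left(- \frac{1}{15}\right) = - \frac{D}{15}$)
$w{\left(K \right)} = -7 - K$
$x = - \frac{10696}{15}$ ($x = - \frac{1 \cdot 1 + 0}{15} - 713 = - \frac{1 + 0}{15} - 713 = \left(- \frac{1}{15}\right) 1 - 713 = - \frac{1}{15} - 713 = - \frac{10696}{15} \approx -713.07$)
$x - 709 \left(-8 + 7\right) w{\left(6 \right)} = - \frac{10696}{15} - 709 \left(-8 + 7\right) \left(-7 - 6\right) = - \frac{10696}{15} - 709 \left(- (-7 - 6)\right) = - \frac{10696}{15} - 709 \left(\left(-1\right) \left(-13\right)\right) = - \frac{10696}{15} - 9217 = - \frac{148951}{15}$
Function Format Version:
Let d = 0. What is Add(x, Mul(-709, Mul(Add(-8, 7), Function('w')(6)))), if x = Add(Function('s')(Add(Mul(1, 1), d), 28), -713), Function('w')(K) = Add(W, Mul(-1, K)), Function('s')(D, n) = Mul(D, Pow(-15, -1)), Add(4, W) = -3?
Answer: Rational(-148951, 15) ≈ -9930.1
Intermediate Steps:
W = -7 (W = Add(-4, -3) = -7)
Function('s')(D, n) = Mul(Rational(-1, 15), D) (Function('s')(D, n) = Mul(D, Rational(-1, 15)) = Mul(Rational(-1, 15), D))
Function('w')(K) = Add(-7, Mul(-1, K))
x = Rational(-10696, 15) (x = Add(Mul(Rational(-1, 15), Add(Mul(1, 1), 0)), -713) = Add(Mul(Rational(-1, 15), Add(1, 0)), -713) = Add(Mul(Rational(-1, 15), 1), -713) = Add(Rational(-1, 15), -713) = Rational(-10696, 15) ≈ -713.07)
Add(x, Mul(-709, Mul(Add(-8, 7), Function('w')(6)))) = Add(Rational(-10696, 15), Mul(-709, Mul(Add(-8, 7), Add(-7, Mul(-1, 6))))) = Add(Rational(-10696, 15), Mul(-709, Mul(-1, Add(-7, -6)))) = Add(Rational(-10696, 15), Mul(-709, Mul(-1, -13))) = Add(Rational(-10696, 15), Mul(-709, 13)) = Add(Rational(-10696, 15), -9217) = Rational(-148951, 15)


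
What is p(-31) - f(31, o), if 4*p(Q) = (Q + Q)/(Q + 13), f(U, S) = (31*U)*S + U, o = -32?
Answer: 1105987/36 ≈ 30722.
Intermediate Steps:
f(U, S) = U + 31*S*U (f(U, S) = 31*S*U + U = U + 31*S*U)
p(Q) = Q/(2*(13 + Q)) (p(Q) = ((Q + Q)/(Q + 13))/4 = ((2*Q)/(13 + Q))/4 = (2*Q/(13 + Q))/4 = Q/(2*(13 + Q)))
p(-31) - f(31, o) = (½)*(-31)/(13 - 31) - 31*(1 + 31*(-32)) = (½)*(-31)/(-18) - 31*(1 - 992) = (½)*(-31)*(-1/18) - 31*(-991) = 31/36 - 1*(-30721) = 31/36 + 30721 = 1105987/36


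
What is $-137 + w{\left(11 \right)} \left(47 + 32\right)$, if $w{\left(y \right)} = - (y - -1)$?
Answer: $-1085$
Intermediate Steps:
$w{\left(y \right)} = -1 - y$ ($w{\left(y \right)} = - (y + 1) = - (1 + y) = -1 - y$)
$-137 + w{\left(11 \right)} \left(47 + 32\right) = -137 + \left(-1 - 11\right) \left(47 + 32\right) = -137 + \left(-1 - 11\right) 79 = -137 - 948 = -1085$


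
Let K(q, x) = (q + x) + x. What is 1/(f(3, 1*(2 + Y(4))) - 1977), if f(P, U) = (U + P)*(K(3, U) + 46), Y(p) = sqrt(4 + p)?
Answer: -212/355583 - 63*sqrt(2)/1422332 ≈ -0.00065884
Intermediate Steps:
K(q, x) = q + 2*x
f(P, U) = (49 + 2*U)*(P + U) (f(P, U) = (U + P)*((3 + 2*U) + 46) = (P + U)*(49 + 2*U) = (49 + 2*U)*(P + U))
1/(f(3, 1*(2 + Y(4))) - 1977) = 1/((2*(1*(2 + sqrt(4 + 4)))**2 + 49*3 + 49*(1*(2 + sqrt(4 + 4))) + 2*3*(1*(2 + sqrt(4 + 4)))) - 1977) = 1/((2*(1*(2 + sqrt(8)))**2 + 147 + 49*(1*(2 + sqrt(8))) + 2*3*(1*(2 + sqrt(8)))) - 1977) = 1/((2*(1*(2 + 2*sqrt(2)))**2 + 147 + 49*(1*(2 + 2*sqrt(2))) + 2*3*(1*(2 + 2*sqrt(2)))) - 1977) = 1/((2*(2 + 2*sqrt(2))**2 + 147 + 49*(2 + 2*sqrt(2)) + 2*3*(2 + 2*sqrt(2))) - 1977) = 1/((2*(2 + 2*sqrt(2))**2 + 147 + (98 + 98*sqrt(2)) + (12 + 12*sqrt(2))) - 1977) = 1/((257 + 2*(2 + 2*sqrt(2))**2 + 110*sqrt(2)) - 1977) = 1/(-1720 + 2*(2 + 2*sqrt(2))**2 + 110*sqrt(2))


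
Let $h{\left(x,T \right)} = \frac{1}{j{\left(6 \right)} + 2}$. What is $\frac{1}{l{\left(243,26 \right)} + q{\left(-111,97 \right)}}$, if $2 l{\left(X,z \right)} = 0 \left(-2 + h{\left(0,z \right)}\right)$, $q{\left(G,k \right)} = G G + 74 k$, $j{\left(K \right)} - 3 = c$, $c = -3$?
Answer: $\frac{1}{19499} \approx 5.1285 \cdot 10^{-5}$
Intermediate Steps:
$j{\left(K \right)} = 0$ ($j{\left(K \right)} = 3 - 3 = 0$)
$q{\left(G,k \right)} = G^{2} + 74 k$
$h{\left(x,T \right)} = \frac{1}{2}$ ($h{\left(x,T \right)} = \frac{1}{0 + 2} = \frac{1}{2}$)
$l{\left(X,z \right)} = 0$ ($l{\left(X,z \right)} = \frac{0 \left(-2 + \frac{1}{2}\right)}{2} = \frac{0 \left(- \frac{3}{2}\right)}{2} = \frac{1}{2} \cdot 0 = 0$)
$\frac{1}{l{\left(243,26 \right)} + q{\left(-111,97 \right)}} = \frac{1}{0 + \left(\left(-111\right)^{2} + 74 \cdot 97\right)} = \frac{1}{0 + \left(12321 + 7178\right)} = \frac{1}{0 + 19499} = \frac{1}{19499}$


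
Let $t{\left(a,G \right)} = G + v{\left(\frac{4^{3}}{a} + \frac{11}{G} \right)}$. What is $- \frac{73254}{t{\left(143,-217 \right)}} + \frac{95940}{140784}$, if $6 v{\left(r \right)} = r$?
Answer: $\frac{17814903599597}{52650670156} \approx 338.36$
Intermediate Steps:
$v{\left(r \right)} = \frac{r}{6}$
$t{\left(a,G \right)} = G + \frac{11}{6 G} + \frac{32}{3 a}$ ($t{\left(a,G \right)} = G + \frac{\frac{4^{3}}{a} + \frac{11}{G}}{6} = G + \frac{\frac{64}{a} + \frac{11}{G}}{6} = G + \frac{\frac{11}{G} + \frac{64}{a}}{6} = G + \left(\frac{11}{6 G} + \frac{32}{3 a}\right) = G + \frac{11}{6 G} + \frac{32}{3 a}$)
$- \frac{73254}{t{\left(143,-217 \right)}} + \frac{95940}{140784} = - \frac{73254}{-217 + \frac{11}{6 \left(-217\right)} + \frac{32}{3 \cdot 143}} + \frac{95940}{140784} = - \frac{73254}{-217 + \frac{11}{6} \left(- \frac{1}{217}\right) + \frac{32}{3} \cdot \frac{1}{143}} + 95940 \cdot \frac{1}{140784} = - \frac{73254}{-217 - \frac{11}{1302} + \frac{32}{429}} + \frac{7995}{11732} = - \frac{73254}{- \frac{13463349}{62062}} + \frac{7995}{11732} = \left(-73254\right) \left(- \frac{62062}{13463349}\right) + \frac{7995}{11732} = \frac{1515429916}{4487783} + \frac{7995}{11732} = \frac{17814903599597}{52650670156}$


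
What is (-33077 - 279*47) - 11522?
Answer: -57712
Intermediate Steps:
(-33077 - 279*47) - 11522 = (-33077 - 13113) - 11522 = -46190 - 11522 = -57712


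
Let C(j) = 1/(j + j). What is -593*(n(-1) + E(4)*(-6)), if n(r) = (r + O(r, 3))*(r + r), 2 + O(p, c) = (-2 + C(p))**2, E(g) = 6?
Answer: 50405/2 ≈ 25203.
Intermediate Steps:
C(j) = 1/(2*j)
O(p, c) = -2 + (-2 + 1/(2*p))**2
n(r) = 2*r*(2 + r - 2/r + 1/(4*r**2)) (n(r) = (r + (2 - 2/r + 1/(4*r**2)))*(r + r) = (2 + r - 2/r + 1/(4*r**2))*(2*r) = 2*r*(2 + r - 2/r + 1/(4*r**2)))
-593*(n(-1) + E(4)*(-6)) = -593*((1/2)*((-1 + 4*(-1))**2 + 4*(-1)**2*(-2 - 1))/(-1) + 6*(-6)) = -593*((1/2)*(-1)*((-1 - 4)**2 + 4*1*(-3)) - 36) = -593*((1/2)*(-1)*((-5)**2 - 12) - 36) = -593*((1/2)*(-1)*(25 - 12) - 36) = -593*((1/2)*(-1)*13 - 36) = -593*(-13/2 - 36) = -593*(-85/2) = 50405/2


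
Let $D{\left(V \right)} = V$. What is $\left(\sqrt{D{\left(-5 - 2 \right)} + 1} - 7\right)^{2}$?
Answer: $\left(7 - i \sqrt{6}\right)^{2} \approx 43.0 - 34.293 i$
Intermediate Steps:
$\left(\sqrt{D{\left(-5 - 2 \right)} + 1} - 7\right)^{2} = \left(\sqrt{\left(-5 - 2\right) + 1} - 7\right)^{2} = \left(\sqrt{-7 + 1} - 7\right)^{2} = \left(\sqrt{-6} - 7\right)^{2} = \left(i \sqrt{6} - 7\right)^{2} = \left(-7 + i \sqrt{6}\right)^{2}$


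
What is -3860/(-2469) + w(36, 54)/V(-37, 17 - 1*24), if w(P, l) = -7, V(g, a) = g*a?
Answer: 140351/91353 ≈ 1.5364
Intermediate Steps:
V(g, a) = a*g
-3860/(-2469) + w(36, 54)/V(-37, 17 - 1*24) = -3860/(-2469) - 7*(-1/(37*(17 - 1*24))) = -3860*(-1/2469) - 7*(-1/(37*(17 - 24))) = 3860/2469 - 7/((-7*(-37))) = 3860/2469 - 7/259 = 3860/2469 - 7*1/259 = 3860/2469 - 1/37 = 140351/91353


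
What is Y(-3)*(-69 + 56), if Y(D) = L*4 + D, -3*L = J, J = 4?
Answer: 325/3 ≈ 108.33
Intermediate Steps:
L = -4/3 (L = -1/3*4 = -4/3 ≈ -1.3333)
Y(D) = -16/3 + D (Y(D) = -4/3*4 + D = -16/3 + D)
Y(-3)*(-69 + 56) = (-16/3 - 3)*(-69 + 56) = -25/3*(-13) = 325/3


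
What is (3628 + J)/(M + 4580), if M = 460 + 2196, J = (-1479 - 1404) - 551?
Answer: 97/3618 ≈ 0.026810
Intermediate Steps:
J = -3434 (J = -2883 - 551 = -3434)
M = 2656
(3628 + J)/(M + 4580) = (3628 - 3434)/(2656 + 4580) = 194/7236 = 194*(1/7236) = 97/3618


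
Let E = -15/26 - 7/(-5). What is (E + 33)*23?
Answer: 101131/130 ≈ 777.93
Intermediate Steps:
E = 107/130 (E = -15*1/26 - 7*(-1/5) = -15/26 + 7/5 = 107/130 ≈ 0.82308)
(E + 33)*23 = (107/130 + 33)*23 = (4397/130)*23 = 101131/130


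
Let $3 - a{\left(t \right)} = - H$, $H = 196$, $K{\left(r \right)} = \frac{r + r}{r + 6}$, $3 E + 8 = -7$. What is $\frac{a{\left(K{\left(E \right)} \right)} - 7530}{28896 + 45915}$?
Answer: $- \frac{7331}{74811} \approx -0.097994$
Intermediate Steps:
$E = -5$ ($E = - \frac{8}{3} + \frac{1}{3} \left(-7\right) = - \frac{8}{3} - \frac{7}{3} = -5$)
$K{\left(r \right)} = \frac{2 r}{6 + r}$
$a{\left(t \right)} = 199$ ($a{\left(t \right)} = 3 - \left(-1\right) 196 = 3 - -196 = 3 + 196 = 199$)
$\frac{a{\left(K{\left(E \right)} \right)} - 7530}{28896 + 45915} = \frac{199 - 7530}{28896 + 45915} = - \frac{7331}{74811}$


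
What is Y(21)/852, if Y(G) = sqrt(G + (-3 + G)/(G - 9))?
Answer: sqrt(10)/568 ≈ 0.0055674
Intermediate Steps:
Y(G) = sqrt(G + (-3 + G)/(-9 + G))
Y(21)/852 = sqrt((-3 + 21 + 21*(-9 + 21))/(-9 + 21))/852 = sqrt((-3 + 21 + 21*12)/12)*(1/852) = sqrt((-3 + 21 + 252)/12)*(1/852) = sqrt((1/12)*270)*(1/852) = sqrt(45/2)*(1/852) = (3*sqrt(10)/2)*(1/852) = sqrt(10)/568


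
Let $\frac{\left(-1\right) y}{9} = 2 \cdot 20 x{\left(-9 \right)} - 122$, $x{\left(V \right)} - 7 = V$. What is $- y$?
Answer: $-1818$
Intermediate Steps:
$x{\left(V \right)} = 7 + V$
$y = 1818$ ($y = - 9 \left(2 \cdot 20 \left(7 - 9\right) - 122\right) = - 9 \left(40 \left(-2\right) - 122\right) = - 9 \left(-80 - 122\right) = \left(-9\right) \left(-202\right) = 1818$)
$- y = \left(-1\right) 1818 = -1818$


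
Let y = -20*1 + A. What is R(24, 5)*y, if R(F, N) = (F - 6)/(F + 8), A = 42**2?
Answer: 981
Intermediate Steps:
A = 1764
R(F, N) = (-6 + F)/(8 + F)
y = 1744 (y = -20*1 + 1764 = -20 + 1764 = 1744)
R(24, 5)*y = ((-6 + 24)/(8 + 24))*1744 = (18/32)*1744 = ((1/32)*18)*1744 = (9/16)*1744 = 981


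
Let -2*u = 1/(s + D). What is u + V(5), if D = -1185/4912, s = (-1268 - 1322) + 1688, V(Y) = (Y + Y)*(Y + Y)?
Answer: 443183356/4431809 ≈ 100.00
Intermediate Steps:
V(Y) = 4*Y² (V(Y) = (2*Y)*(2*Y) = 4*Y²)
s = -902 (s = -2590 + 1688 = -902)
D = -1185/4912 (D = -1185*1/4912 = -1185/4912 ≈ -0.24125)
u = 2456/4431809 (u = -1/(2*(-902 - 1185/4912)) = -1/(2*(-4431809/4912)) = -½*(-4912/4431809) = 2456/4431809 ≈ 0.00055418)
u + V(5) = 2456/4431809 + 4*5² = 2456/4431809 + 4*25 = 2456/4431809 + 100 = 443183356/4431809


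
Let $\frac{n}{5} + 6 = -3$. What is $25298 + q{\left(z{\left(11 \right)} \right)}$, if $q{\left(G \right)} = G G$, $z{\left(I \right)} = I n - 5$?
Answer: $275298$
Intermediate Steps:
$n = -45$ ($n = -30 + 5 \left(-3\right) = -30 - 15 = -45$)
$z{\left(I \right)} = -5 - 45 I$ ($z{\left(I \right)} = I \left(-45\right) - 5 = - 45 I - 5 = -5 - 45 I$)
$q{\left(G \right)} = G^{2}$
$25298 + q{\left(z{\left(11 \right)} \right)} = 25298 + \left(-5 - 495\right)^{2} = 25298 + \left(-500\right)^{2} = 25298 + 250000 = 275298$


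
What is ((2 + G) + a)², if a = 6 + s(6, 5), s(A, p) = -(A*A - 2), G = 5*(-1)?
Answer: 961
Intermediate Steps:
G = -5
s(A, p) = 2 - A² (s(A, p) = -(A² - 2) = -(-2 + A²) = 2 - A²)
a = -28 (a = 6 + (2 - 1*6²) = 6 + (2 - 1*36) = 6 + (2 - 36) = 6 - 34 = -28)
((2 + G) + a)² = ((2 - 5) - 28)² = (-3 - 28)² = (-31)² = 961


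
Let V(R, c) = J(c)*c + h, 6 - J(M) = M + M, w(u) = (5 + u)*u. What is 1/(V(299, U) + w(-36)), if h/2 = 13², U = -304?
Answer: -1/185202 ≈ -5.3995e-6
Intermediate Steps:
h = 338 (h = 2*13² = 2*169 = 338)
w(u) = u*(5 + u)
J(M) = 6 - 2*M (J(M) = 6 - (M + M) = 6 - 2*M)
V(R, c) = 338 + c*(6 - 2*c) (V(R, c) = (6 - 2*c)*c + 338 = c*(6 - 2*c) + 338 = 338 + c*(6 - 2*c))
1/(V(299, U) + w(-36)) = 1/((338 - 2*(-304)*(-3 - 304)) - 36*(5 - 36)) = 1/((338 - 2*(-304)*(-307)) - 36*(-31)) = 1/((338 - 186656) + 1116) = 1/(-186318 + 1116) = 1/(-185202) = -1/185202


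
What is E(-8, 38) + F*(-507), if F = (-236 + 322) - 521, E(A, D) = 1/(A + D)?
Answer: 6616351/30 ≈ 2.2055e+5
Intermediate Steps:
F = -435 (F = 86 - 521 = -435)
E(-8, 38) + F*(-507) = 1/(-8 + 38) - 435*(-507) = 1/30 + 220545 = 6616351/30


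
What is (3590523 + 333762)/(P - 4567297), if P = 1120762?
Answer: -261619/229769 ≈ -1.1386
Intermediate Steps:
(3590523 + 333762)/(P - 4567297) = (3590523 + 333762)/(1120762 - 4567297) = 3924285/(-3446535) = 3924285*(-1/3446535) = -261619/229769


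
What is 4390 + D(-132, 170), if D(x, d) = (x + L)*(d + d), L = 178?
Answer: 20030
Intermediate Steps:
D(x, d) = 2*d*(178 + x) (D(x, d) = (x + 178)*(d + d) = (178 + x)*(2*d) = 2*d*(178 + x))
4390 + D(-132, 170) = 4390 + 2*170*(178 - 132) = 4390 + 2*170*46 = 4390 + 15640 = 20030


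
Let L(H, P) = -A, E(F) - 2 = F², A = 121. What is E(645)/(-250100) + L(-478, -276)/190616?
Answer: -483729663/290689400 ≈ -1.6641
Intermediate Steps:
E(F) = 2 + F²
L(H, P) = -121 (L(H, P) = -1*121 = -121)
E(645)/(-250100) + L(-478, -276)/190616 = (2 + 645²)/(-250100) - 121/190616 = (2 + 416025)*(-1/250100) - 121*1/190616 = 416027*(-1/250100) - 121/190616 = -10147/6100 - 121/190616 = -483729663/290689400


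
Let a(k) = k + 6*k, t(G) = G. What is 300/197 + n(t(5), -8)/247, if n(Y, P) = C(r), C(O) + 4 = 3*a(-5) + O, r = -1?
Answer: 52430/48659 ≈ 1.0775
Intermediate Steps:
a(k) = 7*k
C(O) = -109 + O (C(O) = -4 + (3*(7*(-5)) + O) = -4 + (3*(-35) + O) = -4 + (-105 + O) = -109 + O)
n(Y, P) = -110 (n(Y, P) = -109 - 1 = -110)
300/197 + n(t(5), -8)/247 = 300/197 - 110/247 = 52430/48659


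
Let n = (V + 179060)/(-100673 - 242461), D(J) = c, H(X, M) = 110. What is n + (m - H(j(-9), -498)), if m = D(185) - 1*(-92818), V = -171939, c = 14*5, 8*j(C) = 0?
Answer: 31835279131/343134 ≈ 92778.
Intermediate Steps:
j(C) = 0 (j(C) = (⅛)*0 = 0)
c = 70
D(J) = 70
m = 92888 (m = 70 - 1*(-92818) = 70 + 92818 = 92888)
n = -7121/343134 (n = (-171939 + 179060)/(-100673 - 242461) = 7121/(-343134) = 7121*(-1/343134) = -7121/343134 ≈ -0.020753)
n + (m - H(j(-9), -498)) = -7121/343134 + (92888 - 1*110) = -7121/343134 + (92888 - 110) = -7121/343134 + 92778 = 31835279131/343134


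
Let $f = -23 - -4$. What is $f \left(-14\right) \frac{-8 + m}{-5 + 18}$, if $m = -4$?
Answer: $- \frac{3192}{13} \approx -245.54$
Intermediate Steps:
$f = -19$ ($f = -23 + 4 = -19$)
$f \left(-14\right) \frac{-8 + m}{-5 + 18} = \left(-19\right) \left(-14\right) \frac{-8 - 4}{-5 + 18} = 266 \left(- \frac{12}{13}\right) = - \frac{3192}{13}$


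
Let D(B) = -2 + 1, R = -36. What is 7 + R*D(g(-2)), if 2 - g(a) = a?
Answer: 43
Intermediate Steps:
g(a) = 2 - a
D(B) = -1
7 + R*D(g(-2)) = 7 - 36*(-1) = 7 + 36 = 43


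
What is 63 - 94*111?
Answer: -10371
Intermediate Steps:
63 - 94*111 = 63 - 10434 = -10371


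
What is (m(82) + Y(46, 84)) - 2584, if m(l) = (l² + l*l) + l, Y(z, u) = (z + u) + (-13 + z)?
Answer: 11109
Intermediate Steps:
Y(z, u) = -13 + u + 2*z (Y(z, u) = (u + z) + (-13 + z) = -13 + u + 2*z)
m(l) = l + 2*l² (m(l) = (l² + l²) + l = 2*l² + l = l + 2*l²)
(m(82) + Y(46, 84)) - 2584 = (82*(1 + 2*82) + (-13 + 84 + 2*46)) - 2584 = (82*(1 + 164) + (-13 + 84 + 92)) - 2584 = (82*165 + 163) - 2584 = (13530 + 163) - 2584 = 13693 - 2584 = 11109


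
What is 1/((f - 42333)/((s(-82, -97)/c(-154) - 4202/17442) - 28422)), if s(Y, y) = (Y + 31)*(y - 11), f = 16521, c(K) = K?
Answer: 19110035585/17333196804 ≈ 1.1025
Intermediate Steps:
s(Y, y) = (-11 + y)*(31 + Y) (s(Y, y) = (31 + Y)*(-11 + y) = (-11 + y)*(31 + Y))
1/((f - 42333)/((s(-82, -97)/c(-154) - 4202/17442) - 28422)) = 1/((16521 - 42333)/(((-341 - 11*(-82) + 31*(-97) - 82*(-97))/(-154) - 4202/17442) - 28422)) = 1/(-25812/(((-341 + 902 - 3007 + 7954)*(-1/154) - 4202*1/17442) - 28422)) = 1/(-25812/((5508*(-1/154) - 2101/8721) - 28422)) = 1/(-25812/((-2754/77 - 2101/8721) - 28422)) = 1/(-25812/(-24179411/671517 - 28422)) = 1/(-25812/(-19110035585/671517)) = 1/(-25812*(-671517/19110035585)) = 1/(17333196804/19110035585) = 19110035585/17333196804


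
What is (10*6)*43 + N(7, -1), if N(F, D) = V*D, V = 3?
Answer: 2577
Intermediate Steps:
N(F, D) = 3*D
(10*6)*43 + N(7, -1) = (10*6)*43 + 3*(-1) = 60*43 - 3 = 2580 - 3 = 2577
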